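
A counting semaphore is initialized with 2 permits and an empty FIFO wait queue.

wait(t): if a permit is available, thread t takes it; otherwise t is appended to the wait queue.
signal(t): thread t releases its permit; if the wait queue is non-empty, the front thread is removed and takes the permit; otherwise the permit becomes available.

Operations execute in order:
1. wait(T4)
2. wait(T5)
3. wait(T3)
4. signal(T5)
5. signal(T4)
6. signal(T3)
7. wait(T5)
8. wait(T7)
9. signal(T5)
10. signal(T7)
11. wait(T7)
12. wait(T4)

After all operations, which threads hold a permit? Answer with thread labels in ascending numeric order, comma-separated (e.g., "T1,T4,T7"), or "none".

Answer: T4,T7

Derivation:
Step 1: wait(T4) -> count=1 queue=[] holders={T4}
Step 2: wait(T5) -> count=0 queue=[] holders={T4,T5}
Step 3: wait(T3) -> count=0 queue=[T3] holders={T4,T5}
Step 4: signal(T5) -> count=0 queue=[] holders={T3,T4}
Step 5: signal(T4) -> count=1 queue=[] holders={T3}
Step 6: signal(T3) -> count=2 queue=[] holders={none}
Step 7: wait(T5) -> count=1 queue=[] holders={T5}
Step 8: wait(T7) -> count=0 queue=[] holders={T5,T7}
Step 9: signal(T5) -> count=1 queue=[] holders={T7}
Step 10: signal(T7) -> count=2 queue=[] holders={none}
Step 11: wait(T7) -> count=1 queue=[] holders={T7}
Step 12: wait(T4) -> count=0 queue=[] holders={T4,T7}
Final holders: T4,T7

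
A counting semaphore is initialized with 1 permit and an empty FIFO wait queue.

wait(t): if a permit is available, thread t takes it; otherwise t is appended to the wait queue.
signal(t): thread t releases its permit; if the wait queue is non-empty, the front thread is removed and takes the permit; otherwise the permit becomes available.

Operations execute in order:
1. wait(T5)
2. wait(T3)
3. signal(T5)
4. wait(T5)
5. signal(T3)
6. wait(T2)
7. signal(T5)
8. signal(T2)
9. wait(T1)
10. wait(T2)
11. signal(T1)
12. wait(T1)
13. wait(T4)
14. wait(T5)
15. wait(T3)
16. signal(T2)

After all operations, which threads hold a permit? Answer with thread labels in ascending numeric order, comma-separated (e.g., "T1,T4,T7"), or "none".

Step 1: wait(T5) -> count=0 queue=[] holders={T5}
Step 2: wait(T3) -> count=0 queue=[T3] holders={T5}
Step 3: signal(T5) -> count=0 queue=[] holders={T3}
Step 4: wait(T5) -> count=0 queue=[T5] holders={T3}
Step 5: signal(T3) -> count=0 queue=[] holders={T5}
Step 6: wait(T2) -> count=0 queue=[T2] holders={T5}
Step 7: signal(T5) -> count=0 queue=[] holders={T2}
Step 8: signal(T2) -> count=1 queue=[] holders={none}
Step 9: wait(T1) -> count=0 queue=[] holders={T1}
Step 10: wait(T2) -> count=0 queue=[T2] holders={T1}
Step 11: signal(T1) -> count=0 queue=[] holders={T2}
Step 12: wait(T1) -> count=0 queue=[T1] holders={T2}
Step 13: wait(T4) -> count=0 queue=[T1,T4] holders={T2}
Step 14: wait(T5) -> count=0 queue=[T1,T4,T5] holders={T2}
Step 15: wait(T3) -> count=0 queue=[T1,T4,T5,T3] holders={T2}
Step 16: signal(T2) -> count=0 queue=[T4,T5,T3] holders={T1}
Final holders: T1

Answer: T1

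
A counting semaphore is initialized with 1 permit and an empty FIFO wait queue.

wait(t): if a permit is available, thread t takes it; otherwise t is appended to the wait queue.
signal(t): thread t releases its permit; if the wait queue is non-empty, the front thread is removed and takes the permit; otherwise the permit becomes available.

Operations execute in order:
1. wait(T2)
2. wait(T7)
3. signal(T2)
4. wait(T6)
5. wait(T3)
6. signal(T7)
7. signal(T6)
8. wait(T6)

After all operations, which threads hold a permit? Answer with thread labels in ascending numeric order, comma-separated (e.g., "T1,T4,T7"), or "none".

Step 1: wait(T2) -> count=0 queue=[] holders={T2}
Step 2: wait(T7) -> count=0 queue=[T7] holders={T2}
Step 3: signal(T2) -> count=0 queue=[] holders={T7}
Step 4: wait(T6) -> count=0 queue=[T6] holders={T7}
Step 5: wait(T3) -> count=0 queue=[T6,T3] holders={T7}
Step 6: signal(T7) -> count=0 queue=[T3] holders={T6}
Step 7: signal(T6) -> count=0 queue=[] holders={T3}
Step 8: wait(T6) -> count=0 queue=[T6] holders={T3}
Final holders: T3

Answer: T3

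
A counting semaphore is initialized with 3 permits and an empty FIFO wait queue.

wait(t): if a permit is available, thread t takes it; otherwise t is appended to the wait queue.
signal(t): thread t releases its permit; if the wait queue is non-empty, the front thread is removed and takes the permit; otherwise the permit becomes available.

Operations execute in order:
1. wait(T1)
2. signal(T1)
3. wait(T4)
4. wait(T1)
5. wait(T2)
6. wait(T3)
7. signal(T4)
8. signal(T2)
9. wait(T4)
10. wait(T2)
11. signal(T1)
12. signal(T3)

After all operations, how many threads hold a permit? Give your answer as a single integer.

Step 1: wait(T1) -> count=2 queue=[] holders={T1}
Step 2: signal(T1) -> count=3 queue=[] holders={none}
Step 3: wait(T4) -> count=2 queue=[] holders={T4}
Step 4: wait(T1) -> count=1 queue=[] holders={T1,T4}
Step 5: wait(T2) -> count=0 queue=[] holders={T1,T2,T4}
Step 6: wait(T3) -> count=0 queue=[T3] holders={T1,T2,T4}
Step 7: signal(T4) -> count=0 queue=[] holders={T1,T2,T3}
Step 8: signal(T2) -> count=1 queue=[] holders={T1,T3}
Step 9: wait(T4) -> count=0 queue=[] holders={T1,T3,T4}
Step 10: wait(T2) -> count=0 queue=[T2] holders={T1,T3,T4}
Step 11: signal(T1) -> count=0 queue=[] holders={T2,T3,T4}
Step 12: signal(T3) -> count=1 queue=[] holders={T2,T4}
Final holders: {T2,T4} -> 2 thread(s)

Answer: 2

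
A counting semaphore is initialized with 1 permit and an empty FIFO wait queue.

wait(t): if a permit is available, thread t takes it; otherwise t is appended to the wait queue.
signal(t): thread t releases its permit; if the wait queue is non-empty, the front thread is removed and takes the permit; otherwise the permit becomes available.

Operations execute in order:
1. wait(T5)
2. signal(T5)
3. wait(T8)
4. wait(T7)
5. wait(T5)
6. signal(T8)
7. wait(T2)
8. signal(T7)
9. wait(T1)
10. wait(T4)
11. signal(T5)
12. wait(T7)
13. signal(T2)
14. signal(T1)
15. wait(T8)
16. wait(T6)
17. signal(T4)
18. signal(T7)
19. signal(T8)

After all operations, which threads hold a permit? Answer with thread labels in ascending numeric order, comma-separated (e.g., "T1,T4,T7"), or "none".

Answer: T6

Derivation:
Step 1: wait(T5) -> count=0 queue=[] holders={T5}
Step 2: signal(T5) -> count=1 queue=[] holders={none}
Step 3: wait(T8) -> count=0 queue=[] holders={T8}
Step 4: wait(T7) -> count=0 queue=[T7] holders={T8}
Step 5: wait(T5) -> count=0 queue=[T7,T5] holders={T8}
Step 6: signal(T8) -> count=0 queue=[T5] holders={T7}
Step 7: wait(T2) -> count=0 queue=[T5,T2] holders={T7}
Step 8: signal(T7) -> count=0 queue=[T2] holders={T5}
Step 9: wait(T1) -> count=0 queue=[T2,T1] holders={T5}
Step 10: wait(T4) -> count=0 queue=[T2,T1,T4] holders={T5}
Step 11: signal(T5) -> count=0 queue=[T1,T4] holders={T2}
Step 12: wait(T7) -> count=0 queue=[T1,T4,T7] holders={T2}
Step 13: signal(T2) -> count=0 queue=[T4,T7] holders={T1}
Step 14: signal(T1) -> count=0 queue=[T7] holders={T4}
Step 15: wait(T8) -> count=0 queue=[T7,T8] holders={T4}
Step 16: wait(T6) -> count=0 queue=[T7,T8,T6] holders={T4}
Step 17: signal(T4) -> count=0 queue=[T8,T6] holders={T7}
Step 18: signal(T7) -> count=0 queue=[T6] holders={T8}
Step 19: signal(T8) -> count=0 queue=[] holders={T6}
Final holders: T6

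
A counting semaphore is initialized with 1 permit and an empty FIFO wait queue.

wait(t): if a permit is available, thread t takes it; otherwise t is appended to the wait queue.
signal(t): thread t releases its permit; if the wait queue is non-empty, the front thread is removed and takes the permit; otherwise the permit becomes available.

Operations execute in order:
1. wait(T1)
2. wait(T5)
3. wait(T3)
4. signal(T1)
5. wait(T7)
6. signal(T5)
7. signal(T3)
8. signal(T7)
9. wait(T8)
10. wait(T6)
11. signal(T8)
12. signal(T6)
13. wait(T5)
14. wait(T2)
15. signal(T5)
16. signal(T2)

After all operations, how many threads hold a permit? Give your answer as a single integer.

Answer: 0

Derivation:
Step 1: wait(T1) -> count=0 queue=[] holders={T1}
Step 2: wait(T5) -> count=0 queue=[T5] holders={T1}
Step 3: wait(T3) -> count=0 queue=[T5,T3] holders={T1}
Step 4: signal(T1) -> count=0 queue=[T3] holders={T5}
Step 5: wait(T7) -> count=0 queue=[T3,T7] holders={T5}
Step 6: signal(T5) -> count=0 queue=[T7] holders={T3}
Step 7: signal(T3) -> count=0 queue=[] holders={T7}
Step 8: signal(T7) -> count=1 queue=[] holders={none}
Step 9: wait(T8) -> count=0 queue=[] holders={T8}
Step 10: wait(T6) -> count=0 queue=[T6] holders={T8}
Step 11: signal(T8) -> count=0 queue=[] holders={T6}
Step 12: signal(T6) -> count=1 queue=[] holders={none}
Step 13: wait(T5) -> count=0 queue=[] holders={T5}
Step 14: wait(T2) -> count=0 queue=[T2] holders={T5}
Step 15: signal(T5) -> count=0 queue=[] holders={T2}
Step 16: signal(T2) -> count=1 queue=[] holders={none}
Final holders: {none} -> 0 thread(s)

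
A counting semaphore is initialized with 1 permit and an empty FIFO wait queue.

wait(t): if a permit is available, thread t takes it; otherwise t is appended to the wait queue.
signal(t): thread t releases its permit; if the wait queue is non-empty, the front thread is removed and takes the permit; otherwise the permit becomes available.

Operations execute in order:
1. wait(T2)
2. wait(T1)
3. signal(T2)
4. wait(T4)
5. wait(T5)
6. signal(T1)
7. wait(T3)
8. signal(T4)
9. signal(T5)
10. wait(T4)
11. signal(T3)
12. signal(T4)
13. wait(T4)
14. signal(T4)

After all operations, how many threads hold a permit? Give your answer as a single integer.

Answer: 0

Derivation:
Step 1: wait(T2) -> count=0 queue=[] holders={T2}
Step 2: wait(T1) -> count=0 queue=[T1] holders={T2}
Step 3: signal(T2) -> count=0 queue=[] holders={T1}
Step 4: wait(T4) -> count=0 queue=[T4] holders={T1}
Step 5: wait(T5) -> count=0 queue=[T4,T5] holders={T1}
Step 6: signal(T1) -> count=0 queue=[T5] holders={T4}
Step 7: wait(T3) -> count=0 queue=[T5,T3] holders={T4}
Step 8: signal(T4) -> count=0 queue=[T3] holders={T5}
Step 9: signal(T5) -> count=0 queue=[] holders={T3}
Step 10: wait(T4) -> count=0 queue=[T4] holders={T3}
Step 11: signal(T3) -> count=0 queue=[] holders={T4}
Step 12: signal(T4) -> count=1 queue=[] holders={none}
Step 13: wait(T4) -> count=0 queue=[] holders={T4}
Step 14: signal(T4) -> count=1 queue=[] holders={none}
Final holders: {none} -> 0 thread(s)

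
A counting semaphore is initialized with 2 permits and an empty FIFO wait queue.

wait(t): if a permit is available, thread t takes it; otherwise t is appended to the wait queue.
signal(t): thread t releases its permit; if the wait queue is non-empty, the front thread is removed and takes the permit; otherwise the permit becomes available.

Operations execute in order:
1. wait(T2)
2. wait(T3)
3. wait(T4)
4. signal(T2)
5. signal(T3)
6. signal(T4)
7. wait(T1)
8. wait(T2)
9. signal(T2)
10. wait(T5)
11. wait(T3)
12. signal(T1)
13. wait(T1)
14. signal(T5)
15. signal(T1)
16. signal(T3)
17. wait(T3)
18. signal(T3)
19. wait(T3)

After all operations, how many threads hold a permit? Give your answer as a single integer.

Answer: 1

Derivation:
Step 1: wait(T2) -> count=1 queue=[] holders={T2}
Step 2: wait(T3) -> count=0 queue=[] holders={T2,T3}
Step 3: wait(T4) -> count=0 queue=[T4] holders={T2,T3}
Step 4: signal(T2) -> count=0 queue=[] holders={T3,T4}
Step 5: signal(T3) -> count=1 queue=[] holders={T4}
Step 6: signal(T4) -> count=2 queue=[] holders={none}
Step 7: wait(T1) -> count=1 queue=[] holders={T1}
Step 8: wait(T2) -> count=0 queue=[] holders={T1,T2}
Step 9: signal(T2) -> count=1 queue=[] holders={T1}
Step 10: wait(T5) -> count=0 queue=[] holders={T1,T5}
Step 11: wait(T3) -> count=0 queue=[T3] holders={T1,T5}
Step 12: signal(T1) -> count=0 queue=[] holders={T3,T5}
Step 13: wait(T1) -> count=0 queue=[T1] holders={T3,T5}
Step 14: signal(T5) -> count=0 queue=[] holders={T1,T3}
Step 15: signal(T1) -> count=1 queue=[] holders={T3}
Step 16: signal(T3) -> count=2 queue=[] holders={none}
Step 17: wait(T3) -> count=1 queue=[] holders={T3}
Step 18: signal(T3) -> count=2 queue=[] holders={none}
Step 19: wait(T3) -> count=1 queue=[] holders={T3}
Final holders: {T3} -> 1 thread(s)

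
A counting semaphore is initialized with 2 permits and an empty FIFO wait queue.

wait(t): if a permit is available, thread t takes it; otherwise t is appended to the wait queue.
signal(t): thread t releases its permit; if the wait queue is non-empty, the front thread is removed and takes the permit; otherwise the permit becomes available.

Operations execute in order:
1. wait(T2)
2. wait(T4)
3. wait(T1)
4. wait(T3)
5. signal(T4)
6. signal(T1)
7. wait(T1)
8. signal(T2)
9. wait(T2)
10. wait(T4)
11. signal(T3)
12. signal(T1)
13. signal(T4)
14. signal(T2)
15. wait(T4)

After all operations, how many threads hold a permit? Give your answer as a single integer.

Step 1: wait(T2) -> count=1 queue=[] holders={T2}
Step 2: wait(T4) -> count=0 queue=[] holders={T2,T4}
Step 3: wait(T1) -> count=0 queue=[T1] holders={T2,T4}
Step 4: wait(T3) -> count=0 queue=[T1,T3] holders={T2,T4}
Step 5: signal(T4) -> count=0 queue=[T3] holders={T1,T2}
Step 6: signal(T1) -> count=0 queue=[] holders={T2,T3}
Step 7: wait(T1) -> count=0 queue=[T1] holders={T2,T3}
Step 8: signal(T2) -> count=0 queue=[] holders={T1,T3}
Step 9: wait(T2) -> count=0 queue=[T2] holders={T1,T3}
Step 10: wait(T4) -> count=0 queue=[T2,T4] holders={T1,T3}
Step 11: signal(T3) -> count=0 queue=[T4] holders={T1,T2}
Step 12: signal(T1) -> count=0 queue=[] holders={T2,T4}
Step 13: signal(T4) -> count=1 queue=[] holders={T2}
Step 14: signal(T2) -> count=2 queue=[] holders={none}
Step 15: wait(T4) -> count=1 queue=[] holders={T4}
Final holders: {T4} -> 1 thread(s)

Answer: 1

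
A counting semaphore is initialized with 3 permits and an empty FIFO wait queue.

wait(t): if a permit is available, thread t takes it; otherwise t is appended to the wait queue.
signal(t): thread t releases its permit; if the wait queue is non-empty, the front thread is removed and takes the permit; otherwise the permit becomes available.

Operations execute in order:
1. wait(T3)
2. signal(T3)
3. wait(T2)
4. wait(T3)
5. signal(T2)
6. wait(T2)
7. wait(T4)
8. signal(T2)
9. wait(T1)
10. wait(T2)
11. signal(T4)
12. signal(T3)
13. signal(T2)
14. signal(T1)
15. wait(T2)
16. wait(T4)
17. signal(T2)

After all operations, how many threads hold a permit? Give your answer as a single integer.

Answer: 1

Derivation:
Step 1: wait(T3) -> count=2 queue=[] holders={T3}
Step 2: signal(T3) -> count=3 queue=[] holders={none}
Step 3: wait(T2) -> count=2 queue=[] holders={T2}
Step 4: wait(T3) -> count=1 queue=[] holders={T2,T3}
Step 5: signal(T2) -> count=2 queue=[] holders={T3}
Step 6: wait(T2) -> count=1 queue=[] holders={T2,T3}
Step 7: wait(T4) -> count=0 queue=[] holders={T2,T3,T4}
Step 8: signal(T2) -> count=1 queue=[] holders={T3,T4}
Step 9: wait(T1) -> count=0 queue=[] holders={T1,T3,T4}
Step 10: wait(T2) -> count=0 queue=[T2] holders={T1,T3,T4}
Step 11: signal(T4) -> count=0 queue=[] holders={T1,T2,T3}
Step 12: signal(T3) -> count=1 queue=[] holders={T1,T2}
Step 13: signal(T2) -> count=2 queue=[] holders={T1}
Step 14: signal(T1) -> count=3 queue=[] holders={none}
Step 15: wait(T2) -> count=2 queue=[] holders={T2}
Step 16: wait(T4) -> count=1 queue=[] holders={T2,T4}
Step 17: signal(T2) -> count=2 queue=[] holders={T4}
Final holders: {T4} -> 1 thread(s)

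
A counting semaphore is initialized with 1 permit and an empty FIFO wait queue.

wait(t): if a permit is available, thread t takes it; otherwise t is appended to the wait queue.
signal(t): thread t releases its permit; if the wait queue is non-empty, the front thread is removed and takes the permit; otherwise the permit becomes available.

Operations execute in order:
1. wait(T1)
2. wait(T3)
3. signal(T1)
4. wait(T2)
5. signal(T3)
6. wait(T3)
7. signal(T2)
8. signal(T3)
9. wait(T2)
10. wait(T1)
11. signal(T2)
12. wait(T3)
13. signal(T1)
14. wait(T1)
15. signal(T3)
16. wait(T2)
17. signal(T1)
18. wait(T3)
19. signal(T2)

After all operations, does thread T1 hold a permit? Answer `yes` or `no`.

Answer: no

Derivation:
Step 1: wait(T1) -> count=0 queue=[] holders={T1}
Step 2: wait(T3) -> count=0 queue=[T3] holders={T1}
Step 3: signal(T1) -> count=0 queue=[] holders={T3}
Step 4: wait(T2) -> count=0 queue=[T2] holders={T3}
Step 5: signal(T3) -> count=0 queue=[] holders={T2}
Step 6: wait(T3) -> count=0 queue=[T3] holders={T2}
Step 7: signal(T2) -> count=0 queue=[] holders={T3}
Step 8: signal(T3) -> count=1 queue=[] holders={none}
Step 9: wait(T2) -> count=0 queue=[] holders={T2}
Step 10: wait(T1) -> count=0 queue=[T1] holders={T2}
Step 11: signal(T2) -> count=0 queue=[] holders={T1}
Step 12: wait(T3) -> count=0 queue=[T3] holders={T1}
Step 13: signal(T1) -> count=0 queue=[] holders={T3}
Step 14: wait(T1) -> count=0 queue=[T1] holders={T3}
Step 15: signal(T3) -> count=0 queue=[] holders={T1}
Step 16: wait(T2) -> count=0 queue=[T2] holders={T1}
Step 17: signal(T1) -> count=0 queue=[] holders={T2}
Step 18: wait(T3) -> count=0 queue=[T3] holders={T2}
Step 19: signal(T2) -> count=0 queue=[] holders={T3}
Final holders: {T3} -> T1 not in holders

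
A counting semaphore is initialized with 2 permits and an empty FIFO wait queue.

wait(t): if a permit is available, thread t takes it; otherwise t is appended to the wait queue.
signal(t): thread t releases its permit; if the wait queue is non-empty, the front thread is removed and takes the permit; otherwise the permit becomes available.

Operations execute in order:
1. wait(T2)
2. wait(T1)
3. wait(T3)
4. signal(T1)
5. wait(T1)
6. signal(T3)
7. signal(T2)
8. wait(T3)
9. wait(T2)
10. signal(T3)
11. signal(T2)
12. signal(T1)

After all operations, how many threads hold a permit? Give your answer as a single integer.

Step 1: wait(T2) -> count=1 queue=[] holders={T2}
Step 2: wait(T1) -> count=0 queue=[] holders={T1,T2}
Step 3: wait(T3) -> count=0 queue=[T3] holders={T1,T2}
Step 4: signal(T1) -> count=0 queue=[] holders={T2,T3}
Step 5: wait(T1) -> count=0 queue=[T1] holders={T2,T3}
Step 6: signal(T3) -> count=0 queue=[] holders={T1,T2}
Step 7: signal(T2) -> count=1 queue=[] holders={T1}
Step 8: wait(T3) -> count=0 queue=[] holders={T1,T3}
Step 9: wait(T2) -> count=0 queue=[T2] holders={T1,T3}
Step 10: signal(T3) -> count=0 queue=[] holders={T1,T2}
Step 11: signal(T2) -> count=1 queue=[] holders={T1}
Step 12: signal(T1) -> count=2 queue=[] holders={none}
Final holders: {none} -> 0 thread(s)

Answer: 0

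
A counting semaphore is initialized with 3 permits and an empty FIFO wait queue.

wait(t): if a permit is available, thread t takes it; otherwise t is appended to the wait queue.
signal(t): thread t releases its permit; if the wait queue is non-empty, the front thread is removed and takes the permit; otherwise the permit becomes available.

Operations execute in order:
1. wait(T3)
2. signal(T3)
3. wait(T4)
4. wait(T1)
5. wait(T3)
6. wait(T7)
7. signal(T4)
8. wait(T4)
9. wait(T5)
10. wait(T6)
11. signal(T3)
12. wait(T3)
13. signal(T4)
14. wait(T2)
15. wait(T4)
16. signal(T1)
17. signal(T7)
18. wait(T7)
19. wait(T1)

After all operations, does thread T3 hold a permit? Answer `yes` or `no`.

Answer: yes

Derivation:
Step 1: wait(T3) -> count=2 queue=[] holders={T3}
Step 2: signal(T3) -> count=3 queue=[] holders={none}
Step 3: wait(T4) -> count=2 queue=[] holders={T4}
Step 4: wait(T1) -> count=1 queue=[] holders={T1,T4}
Step 5: wait(T3) -> count=0 queue=[] holders={T1,T3,T4}
Step 6: wait(T7) -> count=0 queue=[T7] holders={T1,T3,T4}
Step 7: signal(T4) -> count=0 queue=[] holders={T1,T3,T7}
Step 8: wait(T4) -> count=0 queue=[T4] holders={T1,T3,T7}
Step 9: wait(T5) -> count=0 queue=[T4,T5] holders={T1,T3,T7}
Step 10: wait(T6) -> count=0 queue=[T4,T5,T6] holders={T1,T3,T7}
Step 11: signal(T3) -> count=0 queue=[T5,T6] holders={T1,T4,T7}
Step 12: wait(T3) -> count=0 queue=[T5,T6,T3] holders={T1,T4,T7}
Step 13: signal(T4) -> count=0 queue=[T6,T3] holders={T1,T5,T7}
Step 14: wait(T2) -> count=0 queue=[T6,T3,T2] holders={T1,T5,T7}
Step 15: wait(T4) -> count=0 queue=[T6,T3,T2,T4] holders={T1,T5,T7}
Step 16: signal(T1) -> count=0 queue=[T3,T2,T4] holders={T5,T6,T7}
Step 17: signal(T7) -> count=0 queue=[T2,T4] holders={T3,T5,T6}
Step 18: wait(T7) -> count=0 queue=[T2,T4,T7] holders={T3,T5,T6}
Step 19: wait(T1) -> count=0 queue=[T2,T4,T7,T1] holders={T3,T5,T6}
Final holders: {T3,T5,T6} -> T3 in holders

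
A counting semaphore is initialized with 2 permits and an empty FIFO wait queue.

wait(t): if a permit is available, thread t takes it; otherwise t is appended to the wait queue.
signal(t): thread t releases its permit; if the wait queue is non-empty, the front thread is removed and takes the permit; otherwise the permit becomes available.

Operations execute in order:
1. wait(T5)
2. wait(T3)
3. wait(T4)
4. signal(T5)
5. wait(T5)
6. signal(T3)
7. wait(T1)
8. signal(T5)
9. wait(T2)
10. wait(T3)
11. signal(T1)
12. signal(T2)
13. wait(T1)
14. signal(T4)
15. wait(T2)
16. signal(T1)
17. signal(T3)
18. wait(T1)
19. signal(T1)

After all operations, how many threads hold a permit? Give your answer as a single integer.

Step 1: wait(T5) -> count=1 queue=[] holders={T5}
Step 2: wait(T3) -> count=0 queue=[] holders={T3,T5}
Step 3: wait(T4) -> count=0 queue=[T4] holders={T3,T5}
Step 4: signal(T5) -> count=0 queue=[] holders={T3,T4}
Step 5: wait(T5) -> count=0 queue=[T5] holders={T3,T4}
Step 6: signal(T3) -> count=0 queue=[] holders={T4,T5}
Step 7: wait(T1) -> count=0 queue=[T1] holders={T4,T5}
Step 8: signal(T5) -> count=0 queue=[] holders={T1,T4}
Step 9: wait(T2) -> count=0 queue=[T2] holders={T1,T4}
Step 10: wait(T3) -> count=0 queue=[T2,T3] holders={T1,T4}
Step 11: signal(T1) -> count=0 queue=[T3] holders={T2,T4}
Step 12: signal(T2) -> count=0 queue=[] holders={T3,T4}
Step 13: wait(T1) -> count=0 queue=[T1] holders={T3,T4}
Step 14: signal(T4) -> count=0 queue=[] holders={T1,T3}
Step 15: wait(T2) -> count=0 queue=[T2] holders={T1,T3}
Step 16: signal(T1) -> count=0 queue=[] holders={T2,T3}
Step 17: signal(T3) -> count=1 queue=[] holders={T2}
Step 18: wait(T1) -> count=0 queue=[] holders={T1,T2}
Step 19: signal(T1) -> count=1 queue=[] holders={T2}
Final holders: {T2} -> 1 thread(s)

Answer: 1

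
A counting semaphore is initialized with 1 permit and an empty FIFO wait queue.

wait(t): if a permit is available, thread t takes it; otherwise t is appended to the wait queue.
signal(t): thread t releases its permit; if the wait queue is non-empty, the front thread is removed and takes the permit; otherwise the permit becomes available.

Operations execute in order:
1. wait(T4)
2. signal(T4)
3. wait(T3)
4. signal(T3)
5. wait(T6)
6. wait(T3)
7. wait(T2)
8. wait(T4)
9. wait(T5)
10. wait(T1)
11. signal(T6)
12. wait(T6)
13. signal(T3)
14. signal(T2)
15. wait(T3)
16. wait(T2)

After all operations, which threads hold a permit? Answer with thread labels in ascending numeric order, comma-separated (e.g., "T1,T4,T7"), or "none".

Step 1: wait(T4) -> count=0 queue=[] holders={T4}
Step 2: signal(T4) -> count=1 queue=[] holders={none}
Step 3: wait(T3) -> count=0 queue=[] holders={T3}
Step 4: signal(T3) -> count=1 queue=[] holders={none}
Step 5: wait(T6) -> count=0 queue=[] holders={T6}
Step 6: wait(T3) -> count=0 queue=[T3] holders={T6}
Step 7: wait(T2) -> count=0 queue=[T3,T2] holders={T6}
Step 8: wait(T4) -> count=0 queue=[T3,T2,T4] holders={T6}
Step 9: wait(T5) -> count=0 queue=[T3,T2,T4,T5] holders={T6}
Step 10: wait(T1) -> count=0 queue=[T3,T2,T4,T5,T1] holders={T6}
Step 11: signal(T6) -> count=0 queue=[T2,T4,T5,T1] holders={T3}
Step 12: wait(T6) -> count=0 queue=[T2,T4,T5,T1,T6] holders={T3}
Step 13: signal(T3) -> count=0 queue=[T4,T5,T1,T6] holders={T2}
Step 14: signal(T2) -> count=0 queue=[T5,T1,T6] holders={T4}
Step 15: wait(T3) -> count=0 queue=[T5,T1,T6,T3] holders={T4}
Step 16: wait(T2) -> count=0 queue=[T5,T1,T6,T3,T2] holders={T4}
Final holders: T4

Answer: T4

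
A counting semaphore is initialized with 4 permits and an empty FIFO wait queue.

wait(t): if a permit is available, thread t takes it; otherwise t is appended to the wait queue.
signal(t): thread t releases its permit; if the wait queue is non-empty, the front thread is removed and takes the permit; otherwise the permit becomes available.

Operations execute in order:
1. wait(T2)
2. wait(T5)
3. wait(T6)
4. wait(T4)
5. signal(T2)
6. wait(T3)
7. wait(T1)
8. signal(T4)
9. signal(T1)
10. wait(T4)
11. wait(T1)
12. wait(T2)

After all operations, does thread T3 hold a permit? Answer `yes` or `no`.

Answer: yes

Derivation:
Step 1: wait(T2) -> count=3 queue=[] holders={T2}
Step 2: wait(T5) -> count=2 queue=[] holders={T2,T5}
Step 3: wait(T6) -> count=1 queue=[] holders={T2,T5,T6}
Step 4: wait(T4) -> count=0 queue=[] holders={T2,T4,T5,T6}
Step 5: signal(T2) -> count=1 queue=[] holders={T4,T5,T6}
Step 6: wait(T3) -> count=0 queue=[] holders={T3,T4,T5,T6}
Step 7: wait(T1) -> count=0 queue=[T1] holders={T3,T4,T5,T6}
Step 8: signal(T4) -> count=0 queue=[] holders={T1,T3,T5,T6}
Step 9: signal(T1) -> count=1 queue=[] holders={T3,T5,T6}
Step 10: wait(T4) -> count=0 queue=[] holders={T3,T4,T5,T6}
Step 11: wait(T1) -> count=0 queue=[T1] holders={T3,T4,T5,T6}
Step 12: wait(T2) -> count=0 queue=[T1,T2] holders={T3,T4,T5,T6}
Final holders: {T3,T4,T5,T6} -> T3 in holders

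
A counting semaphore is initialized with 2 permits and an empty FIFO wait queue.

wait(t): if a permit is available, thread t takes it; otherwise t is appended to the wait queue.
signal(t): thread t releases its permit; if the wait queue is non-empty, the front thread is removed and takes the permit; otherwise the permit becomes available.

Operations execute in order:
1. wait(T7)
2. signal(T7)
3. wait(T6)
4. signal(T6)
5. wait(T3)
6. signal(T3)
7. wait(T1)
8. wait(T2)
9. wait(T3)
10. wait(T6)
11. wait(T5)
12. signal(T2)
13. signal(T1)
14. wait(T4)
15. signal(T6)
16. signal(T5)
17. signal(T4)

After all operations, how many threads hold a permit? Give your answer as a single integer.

Step 1: wait(T7) -> count=1 queue=[] holders={T7}
Step 2: signal(T7) -> count=2 queue=[] holders={none}
Step 3: wait(T6) -> count=1 queue=[] holders={T6}
Step 4: signal(T6) -> count=2 queue=[] holders={none}
Step 5: wait(T3) -> count=1 queue=[] holders={T3}
Step 6: signal(T3) -> count=2 queue=[] holders={none}
Step 7: wait(T1) -> count=1 queue=[] holders={T1}
Step 8: wait(T2) -> count=0 queue=[] holders={T1,T2}
Step 9: wait(T3) -> count=0 queue=[T3] holders={T1,T2}
Step 10: wait(T6) -> count=0 queue=[T3,T6] holders={T1,T2}
Step 11: wait(T5) -> count=0 queue=[T3,T6,T5] holders={T1,T2}
Step 12: signal(T2) -> count=0 queue=[T6,T5] holders={T1,T3}
Step 13: signal(T1) -> count=0 queue=[T5] holders={T3,T6}
Step 14: wait(T4) -> count=0 queue=[T5,T4] holders={T3,T6}
Step 15: signal(T6) -> count=0 queue=[T4] holders={T3,T5}
Step 16: signal(T5) -> count=0 queue=[] holders={T3,T4}
Step 17: signal(T4) -> count=1 queue=[] holders={T3}
Final holders: {T3} -> 1 thread(s)

Answer: 1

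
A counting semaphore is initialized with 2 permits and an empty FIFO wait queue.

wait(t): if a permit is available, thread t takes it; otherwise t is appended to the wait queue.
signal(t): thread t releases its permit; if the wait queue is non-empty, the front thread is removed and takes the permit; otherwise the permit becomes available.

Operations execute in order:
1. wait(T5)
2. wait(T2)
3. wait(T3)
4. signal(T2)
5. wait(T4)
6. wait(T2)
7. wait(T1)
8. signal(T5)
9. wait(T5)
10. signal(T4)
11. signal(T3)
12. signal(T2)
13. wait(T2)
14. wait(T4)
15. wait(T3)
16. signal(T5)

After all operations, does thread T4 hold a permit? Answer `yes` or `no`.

Step 1: wait(T5) -> count=1 queue=[] holders={T5}
Step 2: wait(T2) -> count=0 queue=[] holders={T2,T5}
Step 3: wait(T3) -> count=0 queue=[T3] holders={T2,T5}
Step 4: signal(T2) -> count=0 queue=[] holders={T3,T5}
Step 5: wait(T4) -> count=0 queue=[T4] holders={T3,T5}
Step 6: wait(T2) -> count=0 queue=[T4,T2] holders={T3,T5}
Step 7: wait(T1) -> count=0 queue=[T4,T2,T1] holders={T3,T5}
Step 8: signal(T5) -> count=0 queue=[T2,T1] holders={T3,T4}
Step 9: wait(T5) -> count=0 queue=[T2,T1,T5] holders={T3,T4}
Step 10: signal(T4) -> count=0 queue=[T1,T5] holders={T2,T3}
Step 11: signal(T3) -> count=0 queue=[T5] holders={T1,T2}
Step 12: signal(T2) -> count=0 queue=[] holders={T1,T5}
Step 13: wait(T2) -> count=0 queue=[T2] holders={T1,T5}
Step 14: wait(T4) -> count=0 queue=[T2,T4] holders={T1,T5}
Step 15: wait(T3) -> count=0 queue=[T2,T4,T3] holders={T1,T5}
Step 16: signal(T5) -> count=0 queue=[T4,T3] holders={T1,T2}
Final holders: {T1,T2} -> T4 not in holders

Answer: no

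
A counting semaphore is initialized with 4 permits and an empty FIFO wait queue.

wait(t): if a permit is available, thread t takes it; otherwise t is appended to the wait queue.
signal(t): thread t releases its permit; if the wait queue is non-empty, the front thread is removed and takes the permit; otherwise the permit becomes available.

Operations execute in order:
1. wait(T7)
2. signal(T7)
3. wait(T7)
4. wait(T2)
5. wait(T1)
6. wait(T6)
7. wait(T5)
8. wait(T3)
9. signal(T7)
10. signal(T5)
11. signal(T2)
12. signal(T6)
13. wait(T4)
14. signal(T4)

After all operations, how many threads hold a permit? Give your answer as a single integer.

Step 1: wait(T7) -> count=3 queue=[] holders={T7}
Step 2: signal(T7) -> count=4 queue=[] holders={none}
Step 3: wait(T7) -> count=3 queue=[] holders={T7}
Step 4: wait(T2) -> count=2 queue=[] holders={T2,T7}
Step 5: wait(T1) -> count=1 queue=[] holders={T1,T2,T7}
Step 6: wait(T6) -> count=0 queue=[] holders={T1,T2,T6,T7}
Step 7: wait(T5) -> count=0 queue=[T5] holders={T1,T2,T6,T7}
Step 8: wait(T3) -> count=0 queue=[T5,T3] holders={T1,T2,T6,T7}
Step 9: signal(T7) -> count=0 queue=[T3] holders={T1,T2,T5,T6}
Step 10: signal(T5) -> count=0 queue=[] holders={T1,T2,T3,T6}
Step 11: signal(T2) -> count=1 queue=[] holders={T1,T3,T6}
Step 12: signal(T6) -> count=2 queue=[] holders={T1,T3}
Step 13: wait(T4) -> count=1 queue=[] holders={T1,T3,T4}
Step 14: signal(T4) -> count=2 queue=[] holders={T1,T3}
Final holders: {T1,T3} -> 2 thread(s)

Answer: 2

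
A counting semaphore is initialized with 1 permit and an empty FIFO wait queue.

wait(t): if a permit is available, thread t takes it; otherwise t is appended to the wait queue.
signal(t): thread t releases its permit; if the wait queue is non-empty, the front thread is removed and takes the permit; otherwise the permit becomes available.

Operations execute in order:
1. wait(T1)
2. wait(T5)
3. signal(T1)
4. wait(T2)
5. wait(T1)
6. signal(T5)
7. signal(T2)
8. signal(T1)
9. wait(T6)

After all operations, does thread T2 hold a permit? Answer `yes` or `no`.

Answer: no

Derivation:
Step 1: wait(T1) -> count=0 queue=[] holders={T1}
Step 2: wait(T5) -> count=0 queue=[T5] holders={T1}
Step 3: signal(T1) -> count=0 queue=[] holders={T5}
Step 4: wait(T2) -> count=0 queue=[T2] holders={T5}
Step 5: wait(T1) -> count=0 queue=[T2,T1] holders={T5}
Step 6: signal(T5) -> count=0 queue=[T1] holders={T2}
Step 7: signal(T2) -> count=0 queue=[] holders={T1}
Step 8: signal(T1) -> count=1 queue=[] holders={none}
Step 9: wait(T6) -> count=0 queue=[] holders={T6}
Final holders: {T6} -> T2 not in holders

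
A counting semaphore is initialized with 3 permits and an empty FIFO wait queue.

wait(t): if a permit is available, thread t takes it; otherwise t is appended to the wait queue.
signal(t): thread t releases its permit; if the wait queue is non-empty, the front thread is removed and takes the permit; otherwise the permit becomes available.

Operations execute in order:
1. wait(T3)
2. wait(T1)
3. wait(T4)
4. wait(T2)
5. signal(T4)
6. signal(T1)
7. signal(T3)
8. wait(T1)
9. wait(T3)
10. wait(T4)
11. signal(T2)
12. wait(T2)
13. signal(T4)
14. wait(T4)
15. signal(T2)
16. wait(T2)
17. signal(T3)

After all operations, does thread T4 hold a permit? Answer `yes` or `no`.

Answer: yes

Derivation:
Step 1: wait(T3) -> count=2 queue=[] holders={T3}
Step 2: wait(T1) -> count=1 queue=[] holders={T1,T3}
Step 3: wait(T4) -> count=0 queue=[] holders={T1,T3,T4}
Step 4: wait(T2) -> count=0 queue=[T2] holders={T1,T3,T4}
Step 5: signal(T4) -> count=0 queue=[] holders={T1,T2,T3}
Step 6: signal(T1) -> count=1 queue=[] holders={T2,T3}
Step 7: signal(T3) -> count=2 queue=[] holders={T2}
Step 8: wait(T1) -> count=1 queue=[] holders={T1,T2}
Step 9: wait(T3) -> count=0 queue=[] holders={T1,T2,T3}
Step 10: wait(T4) -> count=0 queue=[T4] holders={T1,T2,T3}
Step 11: signal(T2) -> count=0 queue=[] holders={T1,T3,T4}
Step 12: wait(T2) -> count=0 queue=[T2] holders={T1,T3,T4}
Step 13: signal(T4) -> count=0 queue=[] holders={T1,T2,T3}
Step 14: wait(T4) -> count=0 queue=[T4] holders={T1,T2,T3}
Step 15: signal(T2) -> count=0 queue=[] holders={T1,T3,T4}
Step 16: wait(T2) -> count=0 queue=[T2] holders={T1,T3,T4}
Step 17: signal(T3) -> count=0 queue=[] holders={T1,T2,T4}
Final holders: {T1,T2,T4} -> T4 in holders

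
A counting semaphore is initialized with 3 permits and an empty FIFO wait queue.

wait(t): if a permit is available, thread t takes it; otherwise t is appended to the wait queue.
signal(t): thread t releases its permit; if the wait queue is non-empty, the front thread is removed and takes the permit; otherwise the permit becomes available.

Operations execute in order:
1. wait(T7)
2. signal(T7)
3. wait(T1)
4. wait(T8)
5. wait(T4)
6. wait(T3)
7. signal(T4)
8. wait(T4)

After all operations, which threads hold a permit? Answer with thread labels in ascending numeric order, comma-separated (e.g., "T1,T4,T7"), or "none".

Answer: T1,T3,T8

Derivation:
Step 1: wait(T7) -> count=2 queue=[] holders={T7}
Step 2: signal(T7) -> count=3 queue=[] holders={none}
Step 3: wait(T1) -> count=2 queue=[] holders={T1}
Step 4: wait(T8) -> count=1 queue=[] holders={T1,T8}
Step 5: wait(T4) -> count=0 queue=[] holders={T1,T4,T8}
Step 6: wait(T3) -> count=0 queue=[T3] holders={T1,T4,T8}
Step 7: signal(T4) -> count=0 queue=[] holders={T1,T3,T8}
Step 8: wait(T4) -> count=0 queue=[T4] holders={T1,T3,T8}
Final holders: T1,T3,T8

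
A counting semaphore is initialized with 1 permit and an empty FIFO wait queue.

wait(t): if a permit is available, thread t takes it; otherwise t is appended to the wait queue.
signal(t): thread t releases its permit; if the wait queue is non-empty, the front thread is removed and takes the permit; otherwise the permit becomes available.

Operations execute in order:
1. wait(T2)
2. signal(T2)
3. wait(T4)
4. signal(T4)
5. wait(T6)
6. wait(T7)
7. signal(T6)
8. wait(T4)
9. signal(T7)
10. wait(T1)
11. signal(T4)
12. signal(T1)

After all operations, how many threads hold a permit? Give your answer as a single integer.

Answer: 0

Derivation:
Step 1: wait(T2) -> count=0 queue=[] holders={T2}
Step 2: signal(T2) -> count=1 queue=[] holders={none}
Step 3: wait(T4) -> count=0 queue=[] holders={T4}
Step 4: signal(T4) -> count=1 queue=[] holders={none}
Step 5: wait(T6) -> count=0 queue=[] holders={T6}
Step 6: wait(T7) -> count=0 queue=[T7] holders={T6}
Step 7: signal(T6) -> count=0 queue=[] holders={T7}
Step 8: wait(T4) -> count=0 queue=[T4] holders={T7}
Step 9: signal(T7) -> count=0 queue=[] holders={T4}
Step 10: wait(T1) -> count=0 queue=[T1] holders={T4}
Step 11: signal(T4) -> count=0 queue=[] holders={T1}
Step 12: signal(T1) -> count=1 queue=[] holders={none}
Final holders: {none} -> 0 thread(s)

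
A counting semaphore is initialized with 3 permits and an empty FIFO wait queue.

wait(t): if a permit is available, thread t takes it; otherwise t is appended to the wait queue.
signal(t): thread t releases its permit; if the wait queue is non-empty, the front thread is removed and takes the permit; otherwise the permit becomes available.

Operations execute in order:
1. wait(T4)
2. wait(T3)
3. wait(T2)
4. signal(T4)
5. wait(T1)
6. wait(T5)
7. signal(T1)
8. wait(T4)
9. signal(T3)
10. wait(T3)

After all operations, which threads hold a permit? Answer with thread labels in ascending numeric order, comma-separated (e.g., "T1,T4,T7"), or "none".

Step 1: wait(T4) -> count=2 queue=[] holders={T4}
Step 2: wait(T3) -> count=1 queue=[] holders={T3,T4}
Step 3: wait(T2) -> count=0 queue=[] holders={T2,T3,T4}
Step 4: signal(T4) -> count=1 queue=[] holders={T2,T3}
Step 5: wait(T1) -> count=0 queue=[] holders={T1,T2,T3}
Step 6: wait(T5) -> count=0 queue=[T5] holders={T1,T2,T3}
Step 7: signal(T1) -> count=0 queue=[] holders={T2,T3,T5}
Step 8: wait(T4) -> count=0 queue=[T4] holders={T2,T3,T5}
Step 9: signal(T3) -> count=0 queue=[] holders={T2,T4,T5}
Step 10: wait(T3) -> count=0 queue=[T3] holders={T2,T4,T5}
Final holders: T2,T4,T5

Answer: T2,T4,T5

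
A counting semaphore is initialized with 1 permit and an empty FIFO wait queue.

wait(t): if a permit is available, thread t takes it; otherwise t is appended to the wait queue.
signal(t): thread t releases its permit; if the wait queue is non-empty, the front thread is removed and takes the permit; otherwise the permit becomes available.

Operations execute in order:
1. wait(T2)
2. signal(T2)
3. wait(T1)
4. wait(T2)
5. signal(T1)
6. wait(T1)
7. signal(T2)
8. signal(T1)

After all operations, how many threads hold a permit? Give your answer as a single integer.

Answer: 0

Derivation:
Step 1: wait(T2) -> count=0 queue=[] holders={T2}
Step 2: signal(T2) -> count=1 queue=[] holders={none}
Step 3: wait(T1) -> count=0 queue=[] holders={T1}
Step 4: wait(T2) -> count=0 queue=[T2] holders={T1}
Step 5: signal(T1) -> count=0 queue=[] holders={T2}
Step 6: wait(T1) -> count=0 queue=[T1] holders={T2}
Step 7: signal(T2) -> count=0 queue=[] holders={T1}
Step 8: signal(T1) -> count=1 queue=[] holders={none}
Final holders: {none} -> 0 thread(s)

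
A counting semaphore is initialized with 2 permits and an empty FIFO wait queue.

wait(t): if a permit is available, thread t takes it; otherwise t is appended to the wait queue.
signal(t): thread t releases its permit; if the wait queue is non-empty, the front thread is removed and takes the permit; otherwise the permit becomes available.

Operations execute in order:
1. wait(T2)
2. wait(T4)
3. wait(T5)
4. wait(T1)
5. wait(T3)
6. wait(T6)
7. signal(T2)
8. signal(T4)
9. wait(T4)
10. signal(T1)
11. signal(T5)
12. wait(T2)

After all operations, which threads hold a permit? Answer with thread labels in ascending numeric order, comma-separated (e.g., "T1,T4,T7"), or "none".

Step 1: wait(T2) -> count=1 queue=[] holders={T2}
Step 2: wait(T4) -> count=0 queue=[] holders={T2,T4}
Step 3: wait(T5) -> count=0 queue=[T5] holders={T2,T4}
Step 4: wait(T1) -> count=0 queue=[T5,T1] holders={T2,T4}
Step 5: wait(T3) -> count=0 queue=[T5,T1,T3] holders={T2,T4}
Step 6: wait(T6) -> count=0 queue=[T5,T1,T3,T6] holders={T2,T4}
Step 7: signal(T2) -> count=0 queue=[T1,T3,T6] holders={T4,T5}
Step 8: signal(T4) -> count=0 queue=[T3,T6] holders={T1,T5}
Step 9: wait(T4) -> count=0 queue=[T3,T6,T4] holders={T1,T5}
Step 10: signal(T1) -> count=0 queue=[T6,T4] holders={T3,T5}
Step 11: signal(T5) -> count=0 queue=[T4] holders={T3,T6}
Step 12: wait(T2) -> count=0 queue=[T4,T2] holders={T3,T6}
Final holders: T3,T6

Answer: T3,T6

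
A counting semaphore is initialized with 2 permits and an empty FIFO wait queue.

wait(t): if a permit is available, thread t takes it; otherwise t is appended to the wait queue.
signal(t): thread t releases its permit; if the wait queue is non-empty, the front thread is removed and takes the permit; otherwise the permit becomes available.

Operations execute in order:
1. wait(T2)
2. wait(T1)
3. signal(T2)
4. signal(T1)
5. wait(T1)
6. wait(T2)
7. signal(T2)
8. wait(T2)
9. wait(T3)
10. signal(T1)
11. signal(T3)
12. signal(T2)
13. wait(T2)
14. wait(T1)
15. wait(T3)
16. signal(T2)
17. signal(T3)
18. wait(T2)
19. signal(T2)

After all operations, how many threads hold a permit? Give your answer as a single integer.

Answer: 1

Derivation:
Step 1: wait(T2) -> count=1 queue=[] holders={T2}
Step 2: wait(T1) -> count=0 queue=[] holders={T1,T2}
Step 3: signal(T2) -> count=1 queue=[] holders={T1}
Step 4: signal(T1) -> count=2 queue=[] holders={none}
Step 5: wait(T1) -> count=1 queue=[] holders={T1}
Step 6: wait(T2) -> count=0 queue=[] holders={T1,T2}
Step 7: signal(T2) -> count=1 queue=[] holders={T1}
Step 8: wait(T2) -> count=0 queue=[] holders={T1,T2}
Step 9: wait(T3) -> count=0 queue=[T3] holders={T1,T2}
Step 10: signal(T1) -> count=0 queue=[] holders={T2,T3}
Step 11: signal(T3) -> count=1 queue=[] holders={T2}
Step 12: signal(T2) -> count=2 queue=[] holders={none}
Step 13: wait(T2) -> count=1 queue=[] holders={T2}
Step 14: wait(T1) -> count=0 queue=[] holders={T1,T2}
Step 15: wait(T3) -> count=0 queue=[T3] holders={T1,T2}
Step 16: signal(T2) -> count=0 queue=[] holders={T1,T3}
Step 17: signal(T3) -> count=1 queue=[] holders={T1}
Step 18: wait(T2) -> count=0 queue=[] holders={T1,T2}
Step 19: signal(T2) -> count=1 queue=[] holders={T1}
Final holders: {T1} -> 1 thread(s)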